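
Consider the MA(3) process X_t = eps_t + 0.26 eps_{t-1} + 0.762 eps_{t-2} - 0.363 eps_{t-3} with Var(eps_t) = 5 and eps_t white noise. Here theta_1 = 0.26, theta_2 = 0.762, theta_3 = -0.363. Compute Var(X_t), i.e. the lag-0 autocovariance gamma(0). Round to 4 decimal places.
\gamma(0) = 8.9001

For an MA(q) process X_t = eps_t + sum_i theta_i eps_{t-i} with
Var(eps_t) = sigma^2, the variance is
  gamma(0) = sigma^2 * (1 + sum_i theta_i^2).
  sum_i theta_i^2 = (0.26)^2 + (0.762)^2 + (-0.363)^2 = 0.0676 + 0.580644 + 0.131769 = 0.780013.
  gamma(0) = 5 * (1 + 0.780013) = 5 * 1.780013 = 8.900065, which rounds to 8.9001.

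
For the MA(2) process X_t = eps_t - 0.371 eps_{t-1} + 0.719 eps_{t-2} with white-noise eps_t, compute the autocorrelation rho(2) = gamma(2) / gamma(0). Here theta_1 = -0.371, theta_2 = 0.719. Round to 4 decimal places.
\rho(2) = 0.4345

For an MA(q) process with theta_0 = 1, the autocovariance is
  gamma(k) = sigma^2 * sum_{i=0..q-k} theta_i * theta_{i+k},
and rho(k) = gamma(k) / gamma(0). Sigma^2 cancels.
  numerator   = (1)*(0.719) = 0.719.
  denominator = (1)^2 + (-0.371)^2 + (0.719)^2 = 1.654602.
  rho(2) = 0.719 / 1.654602 = 0.4345.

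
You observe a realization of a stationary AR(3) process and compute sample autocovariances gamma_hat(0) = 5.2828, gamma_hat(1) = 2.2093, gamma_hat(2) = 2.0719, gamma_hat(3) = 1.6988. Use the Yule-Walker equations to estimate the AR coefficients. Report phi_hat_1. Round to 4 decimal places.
\hat\phi_{1} = 0.2770

The Yule-Walker equations for an AR(p) process read, in matrix form,
  Gamma_p phi = r_p,   with   (Gamma_p)_{ij} = gamma(|i - j|),
                       (r_p)_i = gamma(i),   i,j = 1..p.
Substitute the sample gammas (Toeplitz matrix and right-hand side of size 3):
  Gamma_p = [[5.2828, 2.2093, 2.0719], [2.2093, 5.2828, 2.2093], [2.0719, 2.2093, 5.2828]]
  r_p     = [2.2093, 2.0719, 1.6988]
Written out (R1..R3):
  (R1) 5.2828 phi_1 + 2.2093 phi_2 + 2.0719 phi_3 = 2.2093
  (R2) 2.2093 phi_1 + 5.2828 phi_2 + 2.2093 phi_3 = 2.0719
  (R3) 2.0719 phi_1 + 2.2093 phi_2 + 5.2828 phi_3 = 1.6988
Gaussian elimination:
  R2 <- R2 - (2.2093/5.2828) R1 = R2 - (0.418206) R1:  4.358857 phi_2 + 1.342818 phi_3 = 1.147957
  R3 <- R3 - (2.0719/5.2828) R1 = R3 - (0.392197) R1:  1.342818 phi_2 + 4.470206 phi_3 = 0.832318
  R3 <- R3 - (1.342818/4.358857) R2 = R3 - (0.308067) R2:  4.056529 phi_3 = 0.478671
Back-substitution:
  phi_hat_3 = 0.478671 / 4.056529 = 0.118
  phi_hat_2 = (1.147957 - (1.342818)(0.118)) / 4.358857 = 0.22701
  phi_hat_1 = (2.2093 - (2.2093)(0.22701) - (2.0719)(0.118)) / 5.2828 = 0.27699
So phi_hat = [0.2770, 0.2270, 0.1180].
Therefore phi_hat_1 = 0.2770.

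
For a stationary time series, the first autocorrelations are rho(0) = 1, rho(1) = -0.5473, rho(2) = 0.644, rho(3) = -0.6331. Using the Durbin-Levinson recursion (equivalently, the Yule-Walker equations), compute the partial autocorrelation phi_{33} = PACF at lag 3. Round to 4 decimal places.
\phi_{33} = -0.3480

The PACF at lag k is phi_{kk}, the last component of the solution
to the Yule-Walker system G_k phi = r_k where
  (G_k)_{ij} = rho(|i - j|), (r_k)_i = rho(i), i,j = 1..k.
Equivalently, Durbin-Levinson gives phi_{kk} iteratively:
  phi_{11} = rho(1)
  phi_{kk} = [rho(k) - sum_{j=1..k-1} phi_{k-1,j} rho(k-j)]
            / [1 - sum_{j=1..k-1} phi_{k-1,j} rho(j)],
  phi_{k,j} = phi_{k-1,j} - phi_{kk} phi_{k-1,k-j},  j = 1..k-1.
Step k = 1:
  phi_11 = rho(1) = -0.5473.
Step k = 2:
  phi_22 = [rho(2) - phi_11 rho(1)] / [1 - phi_11 rho(1)] = [0.644 - (-0.5473)(-0.5473)] / [1 - (-0.5473)(-0.5473)]
         = 0.34446271 / 0.70046271 = 0.491765.
  Update: phi_21 = phi_11 - phi_22 phi_11 = -0.5473 - (0.491765)(-0.5473) = -0.278157.
Step k = 3:
  phi_33 = [rho(3) - phi_21 rho(2) - phi_22 rho(1)] / [1 - phi_21 rho(1) - phi_22 rho(2)]
    numerator   = -0.6331 - (-0.278157)(0.644) - (0.491765)(-0.5473) = -0.18482399
    denominator = 1 - (-0.278157)(-0.5473) - (0.491765)(0.644) = 0.53106817
  phi_33 = -0.18482399 / 0.53106817 = -0.348.
Therefore phi_{33} = -0.3480.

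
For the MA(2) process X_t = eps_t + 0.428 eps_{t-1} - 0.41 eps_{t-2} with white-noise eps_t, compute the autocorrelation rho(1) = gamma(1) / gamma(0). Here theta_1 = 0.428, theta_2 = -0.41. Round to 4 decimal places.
\rho(1) = 0.1869

For an MA(q) process with theta_0 = 1, the autocovariance is
  gamma(k) = sigma^2 * sum_{i=0..q-k} theta_i * theta_{i+k},
and rho(k) = gamma(k) / gamma(0). Sigma^2 cancels.
  numerator   = (1)*(0.428) + (0.428)*(-0.41) = 0.25252.
  denominator = (1)^2 + (0.428)^2 + (-0.41)^2 = 1.351284.
  rho(1) = 0.25252 / 1.351284 = 0.1869.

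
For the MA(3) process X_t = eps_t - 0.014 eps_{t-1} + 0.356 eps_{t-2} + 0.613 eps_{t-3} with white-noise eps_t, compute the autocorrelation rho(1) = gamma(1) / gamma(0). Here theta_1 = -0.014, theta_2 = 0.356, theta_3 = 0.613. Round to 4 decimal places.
\rho(1) = 0.1326

For an MA(q) process with theta_0 = 1, the autocovariance is
  gamma(k) = sigma^2 * sum_{i=0..q-k} theta_i * theta_{i+k},
and rho(k) = gamma(k) / gamma(0). Sigma^2 cancels.
  numerator   = (1)*(-0.014) + (-0.014)*(0.356) + (0.356)*(0.613) = 0.199244.
  denominator = (1)^2 + (-0.014)^2 + (0.356)^2 + (0.613)^2 = 1.502701.
  rho(1) = 0.199244 / 1.502701 = 0.1326.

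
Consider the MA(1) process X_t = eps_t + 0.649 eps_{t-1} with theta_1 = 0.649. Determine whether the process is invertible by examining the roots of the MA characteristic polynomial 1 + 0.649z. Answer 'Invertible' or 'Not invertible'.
\text{Invertible}

The MA(q) characteristic polynomial is P(z) = 1 + 0.649z.
Invertibility requires all roots to lie outside the unit circle, i.e. |z| > 1 for every root.
This is linear in z: 1 + (0.649) z = 0  =>  z = -1/(0.649) = -1.540832,  |z| = 1.540832.
Moduli of all roots: 1.5408.
All moduli strictly greater than 1? Yes.
Verdict: Invertible.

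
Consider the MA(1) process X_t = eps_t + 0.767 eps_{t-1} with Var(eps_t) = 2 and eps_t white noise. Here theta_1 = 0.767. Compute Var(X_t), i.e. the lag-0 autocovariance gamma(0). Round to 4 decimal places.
\gamma(0) = 3.1766

For an MA(q) process X_t = eps_t + sum_i theta_i eps_{t-i} with
Var(eps_t) = sigma^2, the variance is
  gamma(0) = sigma^2 * (1 + sum_i theta_i^2).
  sum_i theta_i^2 = (0.767)^2 = 0.588289.
  gamma(0) = 2 * (1 + 0.588289) = 2 * 1.588289 = 3.176578, which rounds to 3.1766.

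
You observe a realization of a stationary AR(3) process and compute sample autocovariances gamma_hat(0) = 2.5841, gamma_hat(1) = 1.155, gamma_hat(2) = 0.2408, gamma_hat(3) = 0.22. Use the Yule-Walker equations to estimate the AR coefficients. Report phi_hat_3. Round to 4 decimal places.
\hat\phi_{3} = 0.1240

The Yule-Walker equations for an AR(p) process read, in matrix form,
  Gamma_p phi = r_p,   with   (Gamma_p)_{ij} = gamma(|i - j|),
                       (r_p)_i = gamma(i),   i,j = 1..p.
Substitute the sample gammas (Toeplitz matrix and right-hand side of size 3):
  Gamma_p = [[2.5841, 1.155, 0.2408], [1.155, 2.5841, 1.155], [0.2408, 1.155, 2.5841]]
  r_p     = [1.155, 0.2408, 0.22]
Written out (R1..R3):
  (R1) 2.5841 phi_1 + 1.155 phi_2 + 0.2408 phi_3 = 1.155
  (R2) 1.155 phi_1 + 2.5841 phi_2 + 1.155 phi_3 = 0.2408
  (R3) 0.2408 phi_1 + 1.155 phi_2 + 2.5841 phi_3 = 0.22
Gaussian elimination:
  R2 <- R2 - (1.155/2.5841) R1 = R2 - (0.446964) R1:  2.067856 phi_2 + 1.047371 phi_3 = -0.275444
  R3 <- R3 - (0.2408/2.5841) R1 = R3 - (0.093185) R1:  1.047371 phi_2 + 2.561661 phi_3 = 0.112371
  R3 <- R3 - (1.047371/2.067856) R2 = R3 - (0.506501) R2:  2.031167 phi_3 = 0.251883
Back-substitution:
  phi_hat_3 = 0.251883 / 2.031167 = 0.124009
  phi_hat_2 = (-0.275444 - (1.047371)(0.124009)) / 2.067856 = -0.196013
  phi_hat_1 = (1.155 - (1.155)(-0.196013) - (0.2408)(0.124009)) / 2.5841 = 0.523019
So phi_hat = [0.5230, -0.1960, 0.1240].
Therefore phi_hat_3 = 0.1240.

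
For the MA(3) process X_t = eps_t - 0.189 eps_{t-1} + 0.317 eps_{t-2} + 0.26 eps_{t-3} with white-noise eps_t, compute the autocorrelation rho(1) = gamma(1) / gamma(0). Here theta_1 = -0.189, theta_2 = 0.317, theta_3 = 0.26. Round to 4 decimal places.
\rho(1) = -0.1383

For an MA(q) process with theta_0 = 1, the autocovariance is
  gamma(k) = sigma^2 * sum_{i=0..q-k} theta_i * theta_{i+k},
and rho(k) = gamma(k) / gamma(0). Sigma^2 cancels.
  numerator   = (1)*(-0.189) + (-0.189)*(0.317) + (0.317)*(0.26) = -0.166493.
  denominator = (1)^2 + (-0.189)^2 + (0.317)^2 + (0.26)^2 = 1.20381.
  rho(1) = -0.166493 / 1.20381 = -0.1383.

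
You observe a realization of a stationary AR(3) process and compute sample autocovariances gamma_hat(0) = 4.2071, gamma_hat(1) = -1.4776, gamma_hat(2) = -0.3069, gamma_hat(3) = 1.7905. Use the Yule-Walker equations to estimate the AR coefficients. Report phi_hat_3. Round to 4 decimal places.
\hat\phi_{3} = 0.3790

The Yule-Walker equations for an AR(p) process read, in matrix form,
  Gamma_p phi = r_p,   with   (Gamma_p)_{ij} = gamma(|i - j|),
                       (r_p)_i = gamma(i),   i,j = 1..p.
Substitute the sample gammas (Toeplitz matrix and right-hand side of size 3):
  Gamma_p = [[4.2071, -1.4776, -0.3069], [-1.4776, 4.2071, -1.4776], [-0.3069, -1.4776, 4.2071]]
  r_p     = [-1.4776, -0.3069, 1.7905]
Written out (R1..R3):
  (R1) 4.2071 phi_1 - 1.4776 phi_2 - 0.3069 phi_3 = -1.4776
  (R2) -1.4776 phi_1 + 4.2071 phi_2 - 1.4776 phi_3 = -0.3069
  (R3) -0.3069 phi_1 - 1.4776 phi_2 + 4.2071 phi_3 = 1.7905
Gaussian elimination:
  R2 <- R2 - (-1.4776/4.2071) R1 = R2 - (-0.351216) R1:  3.688144 phi_2 - 1.585388 phi_3 = -0.825856
  R3 <- R3 - (-0.3069/4.2071) R1 = R3 - (-0.072948) R1:  -1.585388 phi_2 + 4.184712 phi_3 = 1.682712
  R3 <- R3 - (-1.585388/3.688144) R2 = R3 - (-0.429861) R2:  3.503216 phi_3 = 1.327709
Back-substitution:
  phi_hat_3 = 1.327709 / 3.503216 = 0.378997
  phi_hat_2 = (-0.825856 - (-1.585388)(0.378997)) / 3.688144 = -0.061006
  phi_hat_1 = (-1.4776 - (-1.4776)(-0.061006) - (-0.3069)(0.378997)) / 4.2071 = -0.344995
So phi_hat = [-0.3450, -0.0610, 0.3790].
Therefore phi_hat_3 = 0.3790.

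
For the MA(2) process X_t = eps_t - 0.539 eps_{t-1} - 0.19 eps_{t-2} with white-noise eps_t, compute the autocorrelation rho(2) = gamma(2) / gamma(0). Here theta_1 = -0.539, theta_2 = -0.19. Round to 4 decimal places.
\rho(2) = -0.1432

For an MA(q) process with theta_0 = 1, the autocovariance is
  gamma(k) = sigma^2 * sum_{i=0..q-k} theta_i * theta_{i+k},
and rho(k) = gamma(k) / gamma(0). Sigma^2 cancels.
  numerator   = (1)*(-0.19) = -0.19.
  denominator = (1)^2 + (-0.539)^2 + (-0.19)^2 = 1.326621.
  rho(2) = -0.19 / 1.326621 = -0.1432.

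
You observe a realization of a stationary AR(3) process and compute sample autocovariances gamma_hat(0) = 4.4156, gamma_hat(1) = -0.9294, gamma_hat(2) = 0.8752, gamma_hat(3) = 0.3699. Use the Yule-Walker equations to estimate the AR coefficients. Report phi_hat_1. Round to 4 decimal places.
\hat\phi_{1} = -0.2030

The Yule-Walker equations for an AR(p) process read, in matrix form,
  Gamma_p phi = r_p,   with   (Gamma_p)_{ij} = gamma(|i - j|),
                       (r_p)_i = gamma(i),   i,j = 1..p.
Substitute the sample gammas (Toeplitz matrix and right-hand side of size 3):
  Gamma_p = [[4.4156, -0.9294, 0.8752], [-0.9294, 4.4156, -0.9294], [0.8752, -0.9294, 4.4156]]
  r_p     = [-0.9294, 0.8752, 0.3699]
Written out (R1..R3):
  (R1) 4.4156 phi_1 - 0.9294 phi_2 + 0.8752 phi_3 = -0.9294
  (R2) -0.9294 phi_1 + 4.4156 phi_2 - 0.9294 phi_3 = 0.8752
  (R3) 0.8752 phi_1 - 0.9294 phi_2 + 4.4156 phi_3 = 0.3699
Gaussian elimination:
  R2 <- R2 - (-0.9294/4.4156) R1 = R2 - (-0.210481) R1:  4.219979 phi_2 - 0.745187 phi_3 = 0.679579
  R3 <- R3 - (0.8752/4.4156) R1 = R3 - (0.198206) R1:  -0.745187 phi_2 + 4.24213 phi_3 = 0.554113
  R3 <- R3 - (-0.745187/4.219979) R2 = R3 - (-0.176585) R2:  4.110541 phi_3 = 0.674117
Back-substitution:
  phi_hat_3 = 0.674117 / 4.110541 = 0.163997
  phi_hat_2 = (0.679579 - (-0.745187)(0.163997)) / 4.219979 = 0.189998
  phi_hat_1 = (-0.9294 - (-0.9294)(0.189998) - (0.8752)(0.163997)) / 4.4156 = -0.202995
So phi_hat = [-0.2030, 0.1900, 0.1640].
Therefore phi_hat_1 = -0.2030.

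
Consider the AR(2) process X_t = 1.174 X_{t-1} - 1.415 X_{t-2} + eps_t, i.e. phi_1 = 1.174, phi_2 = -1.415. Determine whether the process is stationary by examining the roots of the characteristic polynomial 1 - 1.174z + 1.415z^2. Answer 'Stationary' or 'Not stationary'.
\text{Not stationary}

The AR(p) characteristic polynomial is P(z) = 1 - 1.174z + 1.415z^2.
Stationarity requires all roots to lie outside the unit circle, i.e. |z| > 1 for every root.
Set 1 + (-1.174) z + (1.415) z^2 = 0, i.e. a z^2 + b z + c = 0 with a = 1.415, b = -1.174, c = 1.
Discriminant D = b^2 - 4ac = (-1.174)^2 - 4*(1.415)*1 = 1.378276 - (5.66) = -4.281724.
D < 0, so the roots are the complex-conjugate pair z = (-b +/- i sqrt(-D)) / (2a) = 0.4148 +/- 0.7312i.
For a conjugate pair |z|^2 = z * conj(z) = (product of roots) = c/a = 1/(1.415) = 0.706714, so |z| = sqrt(0.706714) = 0.8407 for both roots.
Moduli of all roots: 0.8407, 0.8407.
All moduli strictly greater than 1? No.
Verdict: Not stationary.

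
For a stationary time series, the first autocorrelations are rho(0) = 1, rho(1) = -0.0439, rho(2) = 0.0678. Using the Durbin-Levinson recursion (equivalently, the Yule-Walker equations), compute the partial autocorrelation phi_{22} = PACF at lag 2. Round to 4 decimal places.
\phi_{22} = 0.0660

The PACF at lag k is phi_{kk}, the last component of the solution
to the Yule-Walker system G_k phi = r_k where
  (G_k)_{ij} = rho(|i - j|), (r_k)_i = rho(i), i,j = 1..k.
Equivalently, Durbin-Levinson gives phi_{kk} iteratively:
  phi_{11} = rho(1)
  phi_{kk} = [rho(k) - sum_{j=1..k-1} phi_{k-1,j} rho(k-j)]
            / [1 - sum_{j=1..k-1} phi_{k-1,j} rho(j)],
  phi_{k,j} = phi_{k-1,j} - phi_{kk} phi_{k-1,k-j},  j = 1..k-1.
Step k = 1:
  phi_11 = rho(1) = -0.0439.
Step k = 2:
  phi_22 = [rho(2) - phi_11 rho(1)] / [1 - phi_11 rho(1)] = [0.0678 - (-0.0439)(-0.0439)] / [1 - (-0.0439)(-0.0439)]
         = 0.06587279 / 0.99807279 = 0.066.
Therefore phi_{22} = 0.0660.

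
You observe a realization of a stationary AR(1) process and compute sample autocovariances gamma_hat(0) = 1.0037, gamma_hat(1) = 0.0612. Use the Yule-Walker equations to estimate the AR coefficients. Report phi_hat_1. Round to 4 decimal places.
\hat\phi_{1} = 0.0610

The Yule-Walker equations for an AR(p) process read, in matrix form,
  Gamma_p phi = r_p,   with   (Gamma_p)_{ij} = gamma(|i - j|),
                       (r_p)_i = gamma(i),   i,j = 1..p.
Substitute the sample gammas (Toeplitz matrix and right-hand side of size 1):
  Gamma_p = [[1.0037]]
  r_p     = [0.0612]
With p = 1 this is the single equation gamma(0) phi_1 = gamma(1):
  phi_hat_1 = gamma(1) / gamma(0) = 0.0612 / 1.0037 = 0.0610.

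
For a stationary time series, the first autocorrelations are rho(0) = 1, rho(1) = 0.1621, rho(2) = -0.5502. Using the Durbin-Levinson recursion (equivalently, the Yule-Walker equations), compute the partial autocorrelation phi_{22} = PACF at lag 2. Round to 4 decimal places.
\phi_{22} = -0.5920

The PACF at lag k is phi_{kk}, the last component of the solution
to the Yule-Walker system G_k phi = r_k where
  (G_k)_{ij} = rho(|i - j|), (r_k)_i = rho(i), i,j = 1..k.
Equivalently, Durbin-Levinson gives phi_{kk} iteratively:
  phi_{11} = rho(1)
  phi_{kk} = [rho(k) - sum_{j=1..k-1} phi_{k-1,j} rho(k-j)]
            / [1 - sum_{j=1..k-1} phi_{k-1,j} rho(j)],
  phi_{k,j} = phi_{k-1,j} - phi_{kk} phi_{k-1,k-j},  j = 1..k-1.
Step k = 1:
  phi_11 = rho(1) = 0.1621.
Step k = 2:
  phi_22 = [rho(2) - phi_11 rho(1)] / [1 - phi_11 rho(1)] = [-0.5502 - (0.1621)(0.1621)] / [1 - (0.1621)(0.1621)]
         = -0.57647641 / 0.97372359 = -0.592.
Therefore phi_{22} = -0.5920.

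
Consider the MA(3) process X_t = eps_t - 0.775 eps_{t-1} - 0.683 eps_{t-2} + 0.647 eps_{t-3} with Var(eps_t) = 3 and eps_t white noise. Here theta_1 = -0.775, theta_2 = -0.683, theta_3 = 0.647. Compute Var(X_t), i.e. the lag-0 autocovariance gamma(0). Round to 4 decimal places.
\gamma(0) = 7.4572

For an MA(q) process X_t = eps_t + sum_i theta_i eps_{t-i} with
Var(eps_t) = sigma^2, the variance is
  gamma(0) = sigma^2 * (1 + sum_i theta_i^2).
  sum_i theta_i^2 = (-0.775)^2 + (-0.683)^2 + (0.647)^2 = 0.600625 + 0.466489 + 0.418609 = 1.485723.
  gamma(0) = 3 * (1 + 1.485723) = 3 * 2.485723 = 7.457169, which rounds to 7.4572.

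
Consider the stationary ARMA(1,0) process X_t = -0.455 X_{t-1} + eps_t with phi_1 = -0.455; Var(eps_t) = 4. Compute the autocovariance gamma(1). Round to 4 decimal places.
\gamma(1) = -2.2952

Multiply the model equation by X_{t-k} and take expectations. With theta_0 = psi_0 = 1 and psi_j the MA(infinity) weights, this gives
  gamma(k) - sum_i phi_i gamma(k-i) = c_k,
  c_k = sigma^2 * sum_{j=k..q} theta_j psi_{j-k}   (c_k = 0 for k > q),
using gamma(-m) = gamma(m).
Pure AR (q = 0): c_0 = sigma^2 = 4, c_k = 0 for k >= 1.
Equations for k = 0 and k = 1 (AR order 1):
  gamma(0) = phi_1 gamma(1) + c_0
  gamma(1) = phi_1 gamma(0) + c_1
Substituting the second into the first: gamma(0) (1 - phi_1^2) = c_0 + phi_1 c_1, so
  gamma(0) = c_0 / (1 - phi_1^2) = 4 / (1 - (-0.455)^2) = 4 / 0.792975 = 5.044295.
  gamma(1) = phi_1 gamma(0) = (-0.455)(5.044295) = -2.295154.
Therefore gamma(1) = -2.2952 (to 4 decimal places).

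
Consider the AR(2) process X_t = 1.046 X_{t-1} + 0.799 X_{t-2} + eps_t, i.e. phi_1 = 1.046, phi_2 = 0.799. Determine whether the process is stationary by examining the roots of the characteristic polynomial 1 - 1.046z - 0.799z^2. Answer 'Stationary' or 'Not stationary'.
\text{Not stationary}

The AR(p) characteristic polynomial is P(z) = 1 - 1.046z - 0.799z^2.
Stationarity requires all roots to lie outside the unit circle, i.e. |z| > 1 for every root.
Set 1 + (-1.046) z + (-0.799) z^2 = 0, i.e. a z^2 + b z + c = 0 with a = -0.799, b = -1.046, c = 1.
Discriminant D = b^2 - 4ac = (-1.046)^2 - 4*(-0.799)*1 = 1.094116 - (-3.196) = 4.290116.
D >= 0, so the roots are real: z = (-b +/- sqrt(D)) / (2a) = (1.046 +/- 2.07126) / (-1.598).
  z_1 = (1.046 + 2.07126) / (-1.598) = -1.9507,   |z_1| = 1.9507.
  z_2 = (1.046 - 2.07126) / (-1.598) = 0.6416,   |z_2| = 0.6416.
Moduli of all roots: 1.9507, 0.6416.
All moduli strictly greater than 1? No.
Verdict: Not stationary.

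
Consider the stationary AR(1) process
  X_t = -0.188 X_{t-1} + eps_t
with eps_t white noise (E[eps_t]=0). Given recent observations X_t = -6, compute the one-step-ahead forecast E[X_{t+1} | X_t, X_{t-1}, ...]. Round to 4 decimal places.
E[X_{t+1} \mid \mathcal F_t] = 1.1280

For an AR(p) model X_t = c + sum_i phi_i X_{t-i} + eps_t, the
one-step-ahead conditional mean is
  E[X_{t+1} | X_t, ...] = c + sum_i phi_i X_{t+1-i}.
Substitute known values:
  E[X_{t+1} | ...] = (-0.188) * (-6)
                   = 1.1280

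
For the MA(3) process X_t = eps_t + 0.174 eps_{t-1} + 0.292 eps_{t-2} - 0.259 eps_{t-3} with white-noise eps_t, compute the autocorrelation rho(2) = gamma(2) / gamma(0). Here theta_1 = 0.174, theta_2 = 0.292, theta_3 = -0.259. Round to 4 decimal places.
\rho(2) = 0.2088

For an MA(q) process with theta_0 = 1, the autocovariance is
  gamma(k) = sigma^2 * sum_{i=0..q-k} theta_i * theta_{i+k},
and rho(k) = gamma(k) / gamma(0). Sigma^2 cancels.
  numerator   = (1)*(0.292) + (0.174)*(-0.259) = 0.246934.
  denominator = (1)^2 + (0.174)^2 + (0.292)^2 + (-0.259)^2 = 1.182621.
  rho(2) = 0.246934 / 1.182621 = 0.2088.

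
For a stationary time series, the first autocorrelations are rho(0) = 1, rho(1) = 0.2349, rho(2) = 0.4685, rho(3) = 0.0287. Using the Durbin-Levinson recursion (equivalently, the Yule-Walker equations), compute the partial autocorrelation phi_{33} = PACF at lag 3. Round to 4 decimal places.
\phi_{33} = -0.1780

The PACF at lag k is phi_{kk}, the last component of the solution
to the Yule-Walker system G_k phi = r_k where
  (G_k)_{ij} = rho(|i - j|), (r_k)_i = rho(i), i,j = 1..k.
Equivalently, Durbin-Levinson gives phi_{kk} iteratively:
  phi_{11} = rho(1)
  phi_{kk} = [rho(k) - sum_{j=1..k-1} phi_{k-1,j} rho(k-j)]
            / [1 - sum_{j=1..k-1} phi_{k-1,j} rho(j)],
  phi_{k,j} = phi_{k-1,j} - phi_{kk} phi_{k-1,k-j},  j = 1..k-1.
Step k = 1:
  phi_11 = rho(1) = 0.2349.
Step k = 2:
  phi_22 = [rho(2) - phi_11 rho(1)] / [1 - phi_11 rho(1)] = [0.4685 - (0.2349)(0.2349)] / [1 - (0.2349)(0.2349)]
         = 0.41332199 / 0.94482199 = 0.43746.
  Update: phi_21 = phi_11 - phi_22 phi_11 = 0.2349 - (0.43746)(0.2349) = 0.132141.
Step k = 3:
  phi_33 = [rho(3) - phi_21 rho(2) - phi_22 rho(1)] / [1 - phi_21 rho(1) - phi_22 rho(2)]
    numerator   = 0.0287 - (0.132141)(0.4685) - (0.43746)(0.2349) = -0.13596727
    denominator = 1 - (0.132141)(0.2349) - (0.43746)(0.4685) = 0.76401008
  phi_33 = -0.13596727 / 0.76401008 = -0.178.
Therefore phi_{33} = -0.1780.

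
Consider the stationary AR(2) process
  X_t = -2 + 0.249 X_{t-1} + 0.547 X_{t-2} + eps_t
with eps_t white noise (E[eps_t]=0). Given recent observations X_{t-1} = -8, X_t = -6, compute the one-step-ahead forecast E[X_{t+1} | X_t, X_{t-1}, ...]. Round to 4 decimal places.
E[X_{t+1} \mid \mathcal F_t] = -7.8700

For an AR(p) model X_t = c + sum_i phi_i X_{t-i} + eps_t, the
one-step-ahead conditional mean is
  E[X_{t+1} | X_t, ...] = c + sum_i phi_i X_{t+1-i}.
Substitute known values:
  E[X_{t+1} | ...] = -2 + (0.249) * (-6) + (0.547) * (-8)
                   = -7.8700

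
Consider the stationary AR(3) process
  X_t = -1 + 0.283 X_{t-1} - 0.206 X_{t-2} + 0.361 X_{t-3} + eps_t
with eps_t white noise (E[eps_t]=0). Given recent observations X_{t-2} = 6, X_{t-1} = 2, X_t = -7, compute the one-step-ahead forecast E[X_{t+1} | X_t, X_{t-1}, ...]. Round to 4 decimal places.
E[X_{t+1} \mid \mathcal F_t] = -1.2270

For an AR(p) model X_t = c + sum_i phi_i X_{t-i} + eps_t, the
one-step-ahead conditional mean is
  E[X_{t+1} | X_t, ...] = c + sum_i phi_i X_{t+1-i}.
Substitute known values:
  E[X_{t+1} | ...] = -1 + (0.283) * (-7) + (-0.206) * (2) + (0.361) * (6)
                   = -1.2270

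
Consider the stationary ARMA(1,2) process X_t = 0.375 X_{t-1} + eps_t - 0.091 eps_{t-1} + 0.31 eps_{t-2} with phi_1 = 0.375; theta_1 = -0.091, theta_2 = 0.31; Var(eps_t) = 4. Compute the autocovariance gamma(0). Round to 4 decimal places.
\gamma(0) = 5.1301

Multiply the model equation by X_{t-k} and take expectations. With theta_0 = psi_0 = 1 and psi_j the MA(infinity) weights, this gives
  gamma(k) - sum_i phi_i gamma(k-i) = c_k,
  c_k = sigma^2 * sum_{j=k..q} theta_j psi_{j-k}   (c_k = 0 for k > q),
using gamma(-m) = gamma(m).
psi-weights needed (psi_j = theta_j + sum_i phi_i psi_{j-i}):
  psi_1 = theta_1 + phi_1 = -0.091 + (0.375) = 0.284
  psi_2 = theta_2 + phi_1 psi_1 = 0.31 + (0.375)(0.284) = 0.4165
Right-hand sides:
  c_0 = sigma^2 (1 + theta_1 psi_1 + theta_2 psi_2) = 4 * (1 + (-0.091)(0.284) + (0.31)(0.4165)) = 4 * 1.103271 = 4.413084
  c_1 = sigma^2 (theta_1 + theta_2 psi_1) = 4 * (-0.091 + (0.31)(0.284)) = -0.01184
  c_2 = sigma^2 theta_2 = 4 * (0.31) = 1.24
Equations for k = 0 and k = 1 (AR order 1):
  gamma(0) = phi_1 gamma(1) + c_0
  gamma(1) = phi_1 gamma(0) + c_1
Substituting the second into the first: gamma(0) (1 - phi_1^2) = c_0 + phi_1 c_1, so
  gamma(0) = (c_0 + phi_1 c_1) / (1 - phi_1^2) = (4.413084 + (0.375)(-0.01184)) / (1 - (0.375)^2) = 4.408644 / 0.859375 = 5.130058.
Therefore gamma(0) = 5.1301 (to 4 decimal places).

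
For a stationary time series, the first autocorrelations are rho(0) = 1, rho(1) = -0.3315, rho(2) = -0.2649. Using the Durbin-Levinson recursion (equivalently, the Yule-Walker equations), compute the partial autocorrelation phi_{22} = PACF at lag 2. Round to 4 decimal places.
\phi_{22} = -0.4211

The PACF at lag k is phi_{kk}, the last component of the solution
to the Yule-Walker system G_k phi = r_k where
  (G_k)_{ij} = rho(|i - j|), (r_k)_i = rho(i), i,j = 1..k.
Equivalently, Durbin-Levinson gives phi_{kk} iteratively:
  phi_{11} = rho(1)
  phi_{kk} = [rho(k) - sum_{j=1..k-1} phi_{k-1,j} rho(k-j)]
            / [1 - sum_{j=1..k-1} phi_{k-1,j} rho(j)],
  phi_{k,j} = phi_{k-1,j} - phi_{kk} phi_{k-1,k-j},  j = 1..k-1.
Step k = 1:
  phi_11 = rho(1) = -0.3315.
Step k = 2:
  phi_22 = [rho(2) - phi_11 rho(1)] / [1 - phi_11 rho(1)] = [-0.2649 - (-0.3315)(-0.3315)] / [1 - (-0.3315)(-0.3315)]
         = -0.37479225 / 0.89010775 = -0.4211.
Therefore phi_{22} = -0.4211.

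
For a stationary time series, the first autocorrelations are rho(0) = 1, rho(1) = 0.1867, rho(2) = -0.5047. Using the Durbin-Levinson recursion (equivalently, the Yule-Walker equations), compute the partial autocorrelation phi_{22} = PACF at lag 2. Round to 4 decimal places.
\phi_{22} = -0.5590

The PACF at lag k is phi_{kk}, the last component of the solution
to the Yule-Walker system G_k phi = r_k where
  (G_k)_{ij} = rho(|i - j|), (r_k)_i = rho(i), i,j = 1..k.
Equivalently, Durbin-Levinson gives phi_{kk} iteratively:
  phi_{11} = rho(1)
  phi_{kk} = [rho(k) - sum_{j=1..k-1} phi_{k-1,j} rho(k-j)]
            / [1 - sum_{j=1..k-1} phi_{k-1,j} rho(j)],
  phi_{k,j} = phi_{k-1,j} - phi_{kk} phi_{k-1,k-j},  j = 1..k-1.
Step k = 1:
  phi_11 = rho(1) = 0.1867.
Step k = 2:
  phi_22 = [rho(2) - phi_11 rho(1)] / [1 - phi_11 rho(1)] = [-0.5047 - (0.1867)(0.1867)] / [1 - (0.1867)(0.1867)]
         = -0.53955689 / 0.96514311 = -0.559.
Therefore phi_{22} = -0.5590.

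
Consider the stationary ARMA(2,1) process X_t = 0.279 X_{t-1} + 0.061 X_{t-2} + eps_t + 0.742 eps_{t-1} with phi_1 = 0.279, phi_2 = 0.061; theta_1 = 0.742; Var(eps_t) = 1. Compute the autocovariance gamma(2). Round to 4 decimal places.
\gamma(2) = 0.5360

Multiply the model equation by X_{t-k} and take expectations. With theta_0 = psi_0 = 1 and psi_j the MA(infinity) weights, this gives
  gamma(k) - sum_i phi_i gamma(k-i) = c_k,
  c_k = sigma^2 * sum_{j=k..q} theta_j psi_{j-k}   (c_k = 0 for k > q),
using gamma(-m) = gamma(m).
psi-weights needed (psi_j = theta_j + sum_i phi_i psi_{j-i}):
  psi_1 = theta_1 + phi_1 = 0.742 + (0.279) = 1.021
Right-hand sides:
  c_0 = sigma^2 (1 + theta_1 psi_1) = 1 * (1 + (0.742)(1.021)) = 1 * 1.757582 = 1.757582
  c_1 = sigma^2 theta_1 = 1 * (0.742) = 0.742
  c_2 = 0
Equations for k = 0, 1, 2 (AR order 2, c_2 = 0):
  (E0) gamma(0) = phi_1 gamma(1) + phi_2 gamma(2) + c_0
  (E1) gamma(1) = phi_1 gamma(0) + phi_2 gamma(1) + c_1
  (E2) gamma(2) = phi_1 gamma(1) + phi_2 gamma(0)
From (E1): gamma(1) = A gamma(0) + B with
  A = phi_1 / (1 - phi_2) = 0.279 / 0.939 = 0.297125,   B = c_1 / (1 - phi_2) = 0.742 / 0.939 = 0.790202.
Insert (E2) into (E0): gamma(0) (1 - phi_2^2) = phi_1 (1 + phi_2) gamma(1) + c_0.
  phi_1 (1 + phi_2) = (0.279)(1.061) = 0.296019,   1 - phi_2^2 = 0.996279.
Replace gamma(1) by A gamma(0) + B and collect gamma(0):
  gamma(0) [0.996279 - (0.296019)(0.297125)] = (0.296019)(0.790202) + 1.757582
  gamma(0) * 0.908324 = 1.991497
  gamma(0) = 1.991497 / 0.908324 = 2.192495.
  gamma(1) = A gamma(0) + B = (0.297125)(2.192495) + (0.790202) = 1.441647.
  gamma(2) = phi_1 gamma(1) + phi_2 gamma(0) = (0.279)(1.441647) + (0.061)(2.192495) = 0.535962.
Therefore gamma(2) = 0.5360 (to 4 decimal places).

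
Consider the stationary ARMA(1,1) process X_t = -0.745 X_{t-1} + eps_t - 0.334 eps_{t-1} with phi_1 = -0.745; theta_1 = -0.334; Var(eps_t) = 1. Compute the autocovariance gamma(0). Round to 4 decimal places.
\gamma(0) = 3.6164

Multiply the model equation by X_{t-k} and take expectations. With theta_0 = psi_0 = 1 and psi_j the MA(infinity) weights, this gives
  gamma(k) - sum_i phi_i gamma(k-i) = c_k,
  c_k = sigma^2 * sum_{j=k..q} theta_j psi_{j-k}   (c_k = 0 for k > q),
using gamma(-m) = gamma(m).
psi-weights needed (psi_j = theta_j + sum_i phi_i psi_{j-i}):
  psi_1 = theta_1 + phi_1 = -0.334 + (-0.745) = -1.079
Right-hand sides:
  c_0 = sigma^2 (1 + theta_1 psi_1) = 1 * (1 + (-0.334)(-1.079)) = 1 * 1.360386 = 1.360386
  c_1 = sigma^2 theta_1 = 1 * (-0.334) = -0.334
  c_2 = 0
Equations for k = 0 and k = 1 (AR order 1):
  gamma(0) = phi_1 gamma(1) + c_0
  gamma(1) = phi_1 gamma(0) + c_1
Substituting the second into the first: gamma(0) (1 - phi_1^2) = c_0 + phi_1 c_1, so
  gamma(0) = (c_0 + phi_1 c_1) / (1 - phi_1^2) = (1.360386 + (-0.745)(-0.334)) / (1 - (-0.745)^2) = 1.609216 / 0.444975 = 3.616419.
Therefore gamma(0) = 3.6164 (to 4 decimal places).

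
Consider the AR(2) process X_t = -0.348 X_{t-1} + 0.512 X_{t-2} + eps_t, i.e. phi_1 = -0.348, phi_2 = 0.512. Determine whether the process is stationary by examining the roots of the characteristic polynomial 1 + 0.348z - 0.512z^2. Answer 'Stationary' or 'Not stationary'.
\text{Stationary}

The AR(p) characteristic polynomial is P(z) = 1 + 0.348z - 0.512z^2.
Stationarity requires all roots to lie outside the unit circle, i.e. |z| > 1 for every root.
Set 1 + (0.348) z + (-0.512) z^2 = 0, i.e. a z^2 + b z + c = 0 with a = -0.512, b = 0.348, c = 1.
Discriminant D = b^2 - 4ac = (0.348)^2 - 4*(-0.512)*1 = 0.121104 - (-2.048) = 2.169104.
D >= 0, so the roots are real: z = (-b +/- sqrt(D)) / (2a) = (-0.348 +/- 1.472788) / (-1.024).
  z_1 = (-0.348 + 1.472788) / (-1.024) = -1.0984,   |z_1| = 1.0984.
  z_2 = (-0.348 - 1.472788) / (-1.024) = 1.7781,   |z_2| = 1.7781.
Moduli of all roots: 1.0984, 1.7781.
All moduli strictly greater than 1? Yes.
Verdict: Stationary.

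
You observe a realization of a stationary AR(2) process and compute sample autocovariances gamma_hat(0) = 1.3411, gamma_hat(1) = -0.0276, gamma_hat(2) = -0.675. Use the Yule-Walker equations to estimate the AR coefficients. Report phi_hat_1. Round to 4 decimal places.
\hat\phi_{1} = -0.0310

The Yule-Walker equations for an AR(p) process read, in matrix form,
  Gamma_p phi = r_p,   with   (Gamma_p)_{ij} = gamma(|i - j|),
                       (r_p)_i = gamma(i),   i,j = 1..p.
Substitute the sample gammas (Toeplitz matrix and right-hand side of size 2):
  Gamma_p = [[1.3411, -0.0276], [-0.0276, 1.3411]]
  r_p     = [-0.0276, -0.675]
Written out:
  1.3411 phi_1 - 0.0276 phi_2 = -0.0276
  -0.0276 phi_1 + 1.3411 phi_2 = -0.675
Solve by Cramer's rule:
  det = gamma(0)^2 - gamma(1)^2 = (1.3411)^2 - (-0.0276)^2 = 1.79854921 - 0.00076176 = 1.79778745
  phi_hat_1 = [gamma(1) gamma(0) - gamma(1) gamma(2)] / det = [(-0.0276)(1.3411) - (-0.0276)(-0.675)] / 1.79778745 = -0.05564436 / 1.79778745 = -0.031
  phi_hat_2 = [gamma(0) gamma(2) - gamma(1)^2] / det = [(1.3411)(-0.675) - (-0.0276)^2] / 1.79778745 = -0.90600426 / 1.79778745 = -0.504
So phi_hat = [-0.0310, -0.5040].
Therefore phi_hat_1 = -0.0310.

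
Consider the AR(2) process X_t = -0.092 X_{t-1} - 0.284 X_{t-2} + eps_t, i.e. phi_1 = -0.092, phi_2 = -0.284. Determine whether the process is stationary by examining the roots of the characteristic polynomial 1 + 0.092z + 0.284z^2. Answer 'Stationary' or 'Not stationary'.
\text{Stationary}

The AR(p) characteristic polynomial is P(z) = 1 + 0.092z + 0.284z^2.
Stationarity requires all roots to lie outside the unit circle, i.e. |z| > 1 for every root.
Set 1 + (0.092) z + (0.284) z^2 = 0, i.e. a z^2 + b z + c = 0 with a = 0.284, b = 0.092, c = 1.
Discriminant D = b^2 - 4ac = (0.092)^2 - 4*(0.284)*1 = 0.008464 - (1.136) = -1.127536.
D < 0, so the roots are the complex-conjugate pair z = (-b +/- i sqrt(-D)) / (2a) = -0.162 +/- 1.8695i.
For a conjugate pair |z|^2 = z * conj(z) = (product of roots) = c/a = 1/(0.284) = 3.521127, so |z| = sqrt(3.521127) = 1.8765 for both roots.
Moduli of all roots: 1.8765, 1.8765.
All moduli strictly greater than 1? Yes.
Verdict: Stationary.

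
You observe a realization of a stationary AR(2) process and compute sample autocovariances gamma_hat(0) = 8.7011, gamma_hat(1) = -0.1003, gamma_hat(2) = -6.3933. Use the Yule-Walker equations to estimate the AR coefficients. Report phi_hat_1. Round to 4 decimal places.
\hat\phi_{1} = -0.0200

The Yule-Walker equations for an AR(p) process read, in matrix form,
  Gamma_p phi = r_p,   with   (Gamma_p)_{ij} = gamma(|i - j|),
                       (r_p)_i = gamma(i),   i,j = 1..p.
Substitute the sample gammas (Toeplitz matrix and right-hand side of size 2):
  Gamma_p = [[8.7011, -0.1003], [-0.1003, 8.7011]]
  r_p     = [-0.1003, -6.3933]
Written out:
  8.7011 phi_1 - 0.1003 phi_2 = -0.1003
  -0.1003 phi_1 + 8.7011 phi_2 = -6.3933
Solve by Cramer's rule:
  det = gamma(0)^2 - gamma(1)^2 = (8.7011)^2 - (-0.1003)^2 = 75.70914121 - 0.01006009 = 75.69908112
  phi_hat_1 = [gamma(1) gamma(0) - gamma(1) gamma(2)] / det = [(-0.1003)(8.7011) - (-0.1003)(-6.3933)] / 75.69908112 = -1.51396832 / 75.69908112 = -0.02
  phi_hat_2 = [gamma(0) gamma(2) - gamma(1)^2] / det = [(8.7011)(-6.3933) - (-0.1003)^2] / 75.69908112 = -55.63880272 / 75.69908112 = -0.735
So phi_hat = [-0.0200, -0.7350].
Therefore phi_hat_1 = -0.0200.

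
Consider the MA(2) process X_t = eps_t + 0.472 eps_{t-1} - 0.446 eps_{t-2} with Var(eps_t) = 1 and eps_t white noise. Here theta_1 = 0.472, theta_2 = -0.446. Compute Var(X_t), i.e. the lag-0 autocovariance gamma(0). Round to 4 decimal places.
\gamma(0) = 1.4217

For an MA(q) process X_t = eps_t + sum_i theta_i eps_{t-i} with
Var(eps_t) = sigma^2, the variance is
  gamma(0) = sigma^2 * (1 + sum_i theta_i^2).
  sum_i theta_i^2 = (0.472)^2 + (-0.446)^2 = 0.222784 + 0.198916 = 0.4217.
  gamma(0) = 1 * (1 + 0.4217) = 1 * 1.4217 = 1.4217.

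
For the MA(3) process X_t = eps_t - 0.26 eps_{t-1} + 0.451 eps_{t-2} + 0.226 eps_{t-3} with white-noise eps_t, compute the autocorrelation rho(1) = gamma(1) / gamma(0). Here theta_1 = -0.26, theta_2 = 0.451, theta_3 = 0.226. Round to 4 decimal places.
\rho(1) = -0.2083

For an MA(q) process with theta_0 = 1, the autocovariance is
  gamma(k) = sigma^2 * sum_{i=0..q-k} theta_i * theta_{i+k},
and rho(k) = gamma(k) / gamma(0). Sigma^2 cancels.
  numerator   = (1)*(-0.26) + (-0.26)*(0.451) + (0.451)*(0.226) = -0.275334.
  denominator = (1)^2 + (-0.26)^2 + (0.451)^2 + (0.226)^2 = 1.322077.
  rho(1) = -0.275334 / 1.322077 = -0.2083.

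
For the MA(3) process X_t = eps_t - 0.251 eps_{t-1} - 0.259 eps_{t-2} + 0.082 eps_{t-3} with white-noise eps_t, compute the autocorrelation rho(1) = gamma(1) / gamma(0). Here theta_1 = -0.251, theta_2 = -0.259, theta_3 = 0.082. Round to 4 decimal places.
\rho(1) = -0.1823

For an MA(q) process with theta_0 = 1, the autocovariance is
  gamma(k) = sigma^2 * sum_{i=0..q-k} theta_i * theta_{i+k},
and rho(k) = gamma(k) / gamma(0). Sigma^2 cancels.
  numerator   = (1)*(-0.251) + (-0.251)*(-0.259) + (-0.259)*(0.082) = -0.207229.
  denominator = (1)^2 + (-0.251)^2 + (-0.259)^2 + (0.082)^2 = 1.136806.
  rho(1) = -0.207229 / 1.136806 = -0.1823.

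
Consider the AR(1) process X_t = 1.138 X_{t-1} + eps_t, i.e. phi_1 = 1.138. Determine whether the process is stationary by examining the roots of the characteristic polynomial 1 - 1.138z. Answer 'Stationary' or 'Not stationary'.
\text{Not stationary}

The AR(p) characteristic polynomial is P(z) = 1 - 1.138z.
Stationarity requires all roots to lie outside the unit circle, i.e. |z| > 1 for every root.
This is linear in z: 1 + (-1.138) z = 0  =>  z = -1/(-1.138) = 0.878735,  |z| = 0.878735.
Moduli of all roots: 0.8787.
All moduli strictly greater than 1? No.
Verdict: Not stationary.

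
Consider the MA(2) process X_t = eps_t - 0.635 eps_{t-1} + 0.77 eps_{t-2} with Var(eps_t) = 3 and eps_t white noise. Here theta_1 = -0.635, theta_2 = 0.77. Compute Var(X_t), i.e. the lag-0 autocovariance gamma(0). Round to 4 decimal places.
\gamma(0) = 5.9884

For an MA(q) process X_t = eps_t + sum_i theta_i eps_{t-i} with
Var(eps_t) = sigma^2, the variance is
  gamma(0) = sigma^2 * (1 + sum_i theta_i^2).
  sum_i theta_i^2 = (-0.635)^2 + (0.77)^2 = 0.403225 + 0.5929 = 0.996125.
  gamma(0) = 3 * (1 + 0.996125) = 3 * 1.996125 = 5.988375, which rounds to 5.9884.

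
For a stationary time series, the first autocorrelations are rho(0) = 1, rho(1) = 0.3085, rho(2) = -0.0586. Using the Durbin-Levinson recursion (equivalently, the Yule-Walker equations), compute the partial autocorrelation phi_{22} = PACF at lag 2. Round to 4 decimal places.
\phi_{22} = -0.1699

The PACF at lag k is phi_{kk}, the last component of the solution
to the Yule-Walker system G_k phi = r_k where
  (G_k)_{ij} = rho(|i - j|), (r_k)_i = rho(i), i,j = 1..k.
Equivalently, Durbin-Levinson gives phi_{kk} iteratively:
  phi_{11} = rho(1)
  phi_{kk} = [rho(k) - sum_{j=1..k-1} phi_{k-1,j} rho(k-j)]
            / [1 - sum_{j=1..k-1} phi_{k-1,j} rho(j)],
  phi_{k,j} = phi_{k-1,j} - phi_{kk} phi_{k-1,k-j},  j = 1..k-1.
Step k = 1:
  phi_11 = rho(1) = 0.3085.
Step k = 2:
  phi_22 = [rho(2) - phi_11 rho(1)] / [1 - phi_11 rho(1)] = [-0.0586 - (0.3085)(0.3085)] / [1 - (0.3085)(0.3085)]
         = -0.15377225 / 0.90482775 = -0.1699.
Therefore phi_{22} = -0.1699.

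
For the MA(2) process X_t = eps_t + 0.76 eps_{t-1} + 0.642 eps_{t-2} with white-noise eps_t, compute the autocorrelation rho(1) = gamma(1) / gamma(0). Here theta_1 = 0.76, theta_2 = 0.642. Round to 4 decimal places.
\rho(1) = 0.6272

For an MA(q) process with theta_0 = 1, the autocovariance is
  gamma(k) = sigma^2 * sum_{i=0..q-k} theta_i * theta_{i+k},
and rho(k) = gamma(k) / gamma(0). Sigma^2 cancels.
  numerator   = (1)*(0.76) + (0.76)*(0.642) = 1.24792.
  denominator = (1)^2 + (0.76)^2 + (0.642)^2 = 1.989764.
  rho(1) = 1.24792 / 1.989764 = 0.6272.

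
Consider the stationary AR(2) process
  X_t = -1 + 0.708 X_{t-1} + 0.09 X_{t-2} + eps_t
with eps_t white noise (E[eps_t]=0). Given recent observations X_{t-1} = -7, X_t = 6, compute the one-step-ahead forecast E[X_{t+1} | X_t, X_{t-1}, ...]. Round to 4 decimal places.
E[X_{t+1} \mid \mathcal F_t] = 2.6180

For an AR(p) model X_t = c + sum_i phi_i X_{t-i} + eps_t, the
one-step-ahead conditional mean is
  E[X_{t+1} | X_t, ...] = c + sum_i phi_i X_{t+1-i}.
Substitute known values:
  E[X_{t+1} | ...] = -1 + (0.708) * (6) + (0.09) * (-7)
                   = 2.6180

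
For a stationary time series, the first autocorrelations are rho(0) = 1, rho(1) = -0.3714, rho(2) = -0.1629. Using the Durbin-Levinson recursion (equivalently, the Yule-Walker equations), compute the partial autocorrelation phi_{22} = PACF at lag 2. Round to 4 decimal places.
\phi_{22} = -0.3490

The PACF at lag k is phi_{kk}, the last component of the solution
to the Yule-Walker system G_k phi = r_k where
  (G_k)_{ij} = rho(|i - j|), (r_k)_i = rho(i), i,j = 1..k.
Equivalently, Durbin-Levinson gives phi_{kk} iteratively:
  phi_{11} = rho(1)
  phi_{kk} = [rho(k) - sum_{j=1..k-1} phi_{k-1,j} rho(k-j)]
            / [1 - sum_{j=1..k-1} phi_{k-1,j} rho(j)],
  phi_{k,j} = phi_{k-1,j} - phi_{kk} phi_{k-1,k-j},  j = 1..k-1.
Step k = 1:
  phi_11 = rho(1) = -0.3714.
Step k = 2:
  phi_22 = [rho(2) - phi_11 rho(1)] / [1 - phi_11 rho(1)] = [-0.1629 - (-0.3714)(-0.3714)] / [1 - (-0.3714)(-0.3714)]
         = -0.30083796 / 0.86206204 = -0.349.
Therefore phi_{22} = -0.3490.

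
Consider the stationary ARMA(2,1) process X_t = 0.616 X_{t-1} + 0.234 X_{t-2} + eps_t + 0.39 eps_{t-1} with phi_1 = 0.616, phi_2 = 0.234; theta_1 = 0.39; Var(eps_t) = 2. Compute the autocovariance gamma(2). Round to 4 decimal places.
\gamma(2) = 8.3997

Multiply the model equation by X_{t-k} and take expectations. With theta_0 = psi_0 = 1 and psi_j the MA(infinity) weights, this gives
  gamma(k) - sum_i phi_i gamma(k-i) = c_k,
  c_k = sigma^2 * sum_{j=k..q} theta_j psi_{j-k}   (c_k = 0 for k > q),
using gamma(-m) = gamma(m).
psi-weights needed (psi_j = theta_j + sum_i phi_i psi_{j-i}):
  psi_1 = theta_1 + phi_1 = 0.39 + (0.616) = 1.006
Right-hand sides:
  c_0 = sigma^2 (1 + theta_1 psi_1) = 2 * (1 + (0.39)(1.006)) = 2 * 1.39234 = 2.78468
  c_1 = sigma^2 theta_1 = 2 * (0.39) = 0.78
  c_2 = 0
Equations for k = 0, 1, 2 (AR order 2, c_2 = 0):
  (E0) gamma(0) = phi_1 gamma(1) + phi_2 gamma(2) + c_0
  (E1) gamma(1) = phi_1 gamma(0) + phi_2 gamma(1) + c_1
  (E2) gamma(2) = phi_1 gamma(1) + phi_2 gamma(0)
From (E1): gamma(1) = A gamma(0) + B with
  A = phi_1 / (1 - phi_2) = 0.616 / 0.766 = 0.804178,   B = c_1 / (1 - phi_2) = 0.78 / 0.766 = 1.018277.
Insert (E2) into (E0): gamma(0) (1 - phi_2^2) = phi_1 (1 + phi_2) gamma(1) + c_0.
  phi_1 (1 + phi_2) = (0.616)(1.234) = 0.760144,   1 - phi_2^2 = 0.945244.
Replace gamma(1) by A gamma(0) + B and collect gamma(0):
  gamma(0) [0.945244 - (0.760144)(0.804178)] = (0.760144)(1.018277) + 2.78468
  gamma(0) * 0.333953 = 3.558717
  gamma(0) = 3.558717 / 0.333953 = 10.656332.
  gamma(1) = A gamma(0) + B = (0.804178)(10.656332) + (1.018277) = 9.58786.
  gamma(2) = phi_1 gamma(1) + phi_2 gamma(0) = (0.616)(9.58786) + (0.234)(10.656332) = 8.399704.
Therefore gamma(2) = 8.3997 (to 4 decimal places).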